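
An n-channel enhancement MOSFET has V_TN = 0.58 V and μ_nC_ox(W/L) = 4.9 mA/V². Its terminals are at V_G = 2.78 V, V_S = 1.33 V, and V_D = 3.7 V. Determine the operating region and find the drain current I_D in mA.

V_GS = V_G − V_S = 2.78 − 1.33 = 1.45 V; V_DS = V_D − V_S = 3.7 − 1.33 = 2.37 V.
V_ov = V_GS − V_TN = 1.45 − 0.58 = 0.87 V.
Since V_DS = 2.37 V ≥ V_ov = 0.87 V, the device is in saturation.
I_D = ½ k_n V_ov² = 0.5 × 4.9 × 0.87² = 1.85 mA.

Saturation; I_D = 1.85 mA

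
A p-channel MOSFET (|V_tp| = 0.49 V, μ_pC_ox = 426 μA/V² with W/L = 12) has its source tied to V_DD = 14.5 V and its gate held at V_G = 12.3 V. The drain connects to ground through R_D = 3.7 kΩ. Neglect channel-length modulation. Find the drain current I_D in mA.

I_D = 3.78 mA

V_SG = V_DD − V_G = 14.5 − 12.3 = 2.2 V, so V_ov = 2.2 − 0.49 = 1.71 V.
k_p = μ_pC_ox · (W/L) = 5.112 mA/V².
Assume saturation: I_D = ½ k_p V_ov² = 0.5 × 5.112 × 1.71² = 7.47 mA, giving V_SD = V_DD − I_D R_D = 14.5 − 7.47 × 3.7 = -13.2 V.
But -13.2 V < V_ov = 1.71 V, so the device is actually in triode.
In triode I_D = k_p[V_ov V_SD − ½ V_SD²] and I_D = (V_DD − V_SD)/R_D. Equating: 9.46 V_SD² − 33.34 V_SD + 14.5 = 0, giving V_SD = 0.508 V (the root below V_ov).
I_D = (14.5 − 0.508) / 3.7 = 3.78 mA.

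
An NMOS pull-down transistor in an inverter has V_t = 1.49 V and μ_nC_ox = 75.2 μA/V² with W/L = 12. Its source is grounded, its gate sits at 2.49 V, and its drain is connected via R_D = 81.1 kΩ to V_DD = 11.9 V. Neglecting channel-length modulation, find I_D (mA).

I_D = 0.145 mA

V_GS = V_G = 2.49 V, so V_ov = 2.49 − 1.49 = 1 V.
k_n = μ_nC_ox · (W/L) = 0.9024 mA/V².
Assume saturation: I_D = ½ k_n V_ov² = 0.5 × 0.9024 × 1² = 0.451 mA, giving V_DS = V_DD − I_D R_D = 11.9 − 0.451 × 81.1 = -24.7 V.
But -24.7 V < V_ov = 1 V, so the device is actually in triode.
In triode I_D = k_n[V_ov V_DS − ½ V_DS²] and I_D = (V_DD − V_DS)/R_D. Equating: 36.6 V_DS² − 74.18 V_DS + 11.9 = 0, giving V_DS = 0.176 V (the root below V_ov).
I_D = (11.9 − 0.176) / 81.1 = 0.145 mA.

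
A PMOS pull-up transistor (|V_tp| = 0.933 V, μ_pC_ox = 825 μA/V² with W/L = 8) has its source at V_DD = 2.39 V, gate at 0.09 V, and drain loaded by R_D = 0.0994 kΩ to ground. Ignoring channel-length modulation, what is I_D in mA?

I_D = 6.17 mA

V_SG = V_DD − V_G = 2.39 − 0.09 = 2.3 V, so V_ov = 2.3 − 0.933 = 1.37 V.
k_p = μ_pC_ox · (W/L) = 6.6 mA/V².
Assume saturation: I_D = ½ k_p V_ov² = 0.5 × 6.6 × 1.37² = 6.17 mA, giving V_SD = V_DD − I_D R_D = 2.39 − 6.17 × 0.0994 = 1.78 V.
V_SD = 1.78 V ≥ V_ov = 1.37 V, confirming saturation.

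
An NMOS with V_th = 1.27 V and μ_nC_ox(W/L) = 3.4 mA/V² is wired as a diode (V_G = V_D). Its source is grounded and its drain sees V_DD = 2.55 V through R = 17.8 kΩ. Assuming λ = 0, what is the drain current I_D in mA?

I_D = 0.0612 mA

With gate tied to drain, V_GS = V_DS ≥ V_GS − V_th, so the device is in saturation.
KCL at the drain: ½ k_n (V_GS − V_th)² = (V_DD − V_GS)/R.
Let x = V_GS − 1.27. Then 30.3 x² + x − 1.28 = 0, giving x = 0.19 V (positive root), so V_GS = 1.46 V.
I_D = (V_DD − V_GS)/R = (2.55 − 1.46) / 17.8 = 0.0612 mA.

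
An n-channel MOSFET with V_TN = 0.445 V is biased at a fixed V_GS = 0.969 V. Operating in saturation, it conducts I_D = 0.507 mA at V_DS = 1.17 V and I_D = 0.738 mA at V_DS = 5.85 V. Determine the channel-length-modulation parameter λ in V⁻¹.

λ = 0.110 V⁻¹

With V_GS fixed, I_D ∝ (1 + λ V_DS) in saturation, so I_D2/I_D1 = (1 + λ V_DS2)/(1 + λ V_DS1).
0.738/0.507 = 1.456 = (1 + 5.85 λ)/(1 + 1.17 λ).
Solving: λ (I_D1 V_DS2 − I_D2 V_DS1) = I_D2 − I_D1, so λ = (0.738 − 0.507) / (0.507 × 5.85 − 0.738 × 1.17) = 0.231 / 2.1 = 0.11 V⁻¹.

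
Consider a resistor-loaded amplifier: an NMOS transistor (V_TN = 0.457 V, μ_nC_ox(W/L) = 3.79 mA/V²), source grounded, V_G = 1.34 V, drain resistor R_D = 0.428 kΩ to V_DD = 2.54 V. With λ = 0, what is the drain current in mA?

V_GS = V_G = 1.34 V, so V_ov = 1.34 − 0.457 = 0.883 V.
Assume saturation: I_D = ½ k_n V_ov² = 0.5 × 3.79 × 0.883² = 1.48 mA, giving V_DS = V_DD − I_D R_D = 2.54 − 1.48 × 0.428 = 1.91 V.
V_DS = 1.91 V ≥ V_ov = 0.883 V, confirming saturation.

I_D = 1.48 mA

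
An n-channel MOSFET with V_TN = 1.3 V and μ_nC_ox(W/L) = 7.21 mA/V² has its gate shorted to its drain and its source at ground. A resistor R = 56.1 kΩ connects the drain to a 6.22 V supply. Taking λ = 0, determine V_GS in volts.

V_GS = 1.45 V

With gate tied to drain, V_GS = V_DS ≥ V_GS − V_TN, so the device is in saturation.
KCL at the drain: ½ k_n (V_GS − V_TN)² = (V_DD − V_GS)/R.
Let x = V_GS − 1.3. Then 202 x² + x − 4.92 = 0, giving x = 0.154 V (positive root), so V_GS = 1.45 V.
I_D = (V_DD − V_GS)/R = (6.22 − 1.45) / 56.1 = 0.085 mA.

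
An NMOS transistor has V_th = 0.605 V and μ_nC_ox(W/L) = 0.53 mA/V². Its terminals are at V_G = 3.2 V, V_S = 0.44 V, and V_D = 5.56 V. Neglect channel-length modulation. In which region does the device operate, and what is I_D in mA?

V_GS = V_G − V_S = 3.2 − 0.44 = 2.76 V; V_DS = V_D − V_S = 5.56 − 0.44 = 5.12 V.
V_ov = V_GS − V_th = 2.76 − 0.605 = 2.16 V.
Since V_DS = 5.12 V ≥ V_ov = 2.16 V, the device is in saturation.
I_D = ½ k_n V_ov² = 0.5 × 0.53 × 2.16² = 1.23 mA.

Saturation; I_D = 1.23 mA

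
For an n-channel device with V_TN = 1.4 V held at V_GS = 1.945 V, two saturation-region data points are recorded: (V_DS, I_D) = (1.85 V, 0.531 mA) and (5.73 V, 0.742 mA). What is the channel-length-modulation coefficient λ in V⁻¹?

λ = 0.126 V⁻¹

With V_GS fixed, I_D ∝ (1 + λ V_DS) in saturation, so I_D2/I_D1 = (1 + λ V_DS2)/(1 + λ V_DS1).
0.742/0.531 = 1.397 = (1 + 5.73 λ)/(1 + 1.85 λ).
Solving: λ (I_D1 V_DS2 − I_D2 V_DS1) = I_D2 − I_D1, so λ = (0.742 − 0.531) / (0.531 × 5.73 − 0.742 × 1.85) = 0.211 / 1.67 = 0.126 V⁻¹.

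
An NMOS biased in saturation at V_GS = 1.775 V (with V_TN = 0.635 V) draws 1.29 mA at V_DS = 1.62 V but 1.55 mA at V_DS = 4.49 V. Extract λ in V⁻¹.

λ = 0.0792 V⁻¹

With V_GS fixed, I_D ∝ (1 + λ V_DS) in saturation, so I_D2/I_D1 = (1 + λ V_DS2)/(1 + λ V_DS1).
1.55/1.29 = 1.202 = (1 + 4.49 λ)/(1 + 1.62 λ).
Solving: λ (I_D1 V_DS2 − I_D2 V_DS1) = I_D2 − I_D1, so λ = (1.55 − 1.29) / (1.29 × 4.49 − 1.55 × 1.62) = 0.26 / 3.28 = 0.0792 V⁻¹.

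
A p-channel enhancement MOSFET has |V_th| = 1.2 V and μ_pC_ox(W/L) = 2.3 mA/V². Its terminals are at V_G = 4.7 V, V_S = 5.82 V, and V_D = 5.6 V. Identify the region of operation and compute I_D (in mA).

V_SG = V_S − V_G = 5.82 − 4.7 = 1.12 V; V_SD = V_S − V_D = 5.82 − 5.6 = 0.22 V.
V_SG = 1.12 V < |V_th| = 1.2 V, so the transistor is in cutoff.

Cutoff; I_D = 0 mA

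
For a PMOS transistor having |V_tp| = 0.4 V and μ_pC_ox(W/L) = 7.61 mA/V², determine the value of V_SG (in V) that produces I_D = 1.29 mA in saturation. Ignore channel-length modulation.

In saturation I_D = ½ k_p (V_SG − |V_tp|)², so V_SG − |V_tp| = √(2 I_D / k_p) = √(2 × 1.29 / 7.61) = 0.582 V.
V_SG = 0.4 + 0.582 = 0.982 V.

V_SG = 0.982 V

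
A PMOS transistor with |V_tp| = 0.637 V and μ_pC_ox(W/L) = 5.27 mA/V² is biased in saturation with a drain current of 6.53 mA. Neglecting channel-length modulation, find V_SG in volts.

V_SG = 2.21 V

In saturation I_D = ½ k_p (V_SG − |V_tp|)², so V_SG − |V_tp| = √(2 I_D / k_p) = √(2 × 6.53 / 5.27) = 1.57 V.
V_SG = 0.637 + 1.57 = 2.21 V.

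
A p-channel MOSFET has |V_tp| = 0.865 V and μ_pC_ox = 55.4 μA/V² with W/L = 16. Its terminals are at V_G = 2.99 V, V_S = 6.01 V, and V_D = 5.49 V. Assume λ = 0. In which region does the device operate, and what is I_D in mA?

Triode; I_D = 0.873 mA

V_SG = V_S − V_G = 6.01 − 2.99 = 3.02 V; V_SD = V_S − V_D = 6.01 − 5.49 = 0.52 V.
k_p = μ_pC_ox · (W/L) = 0.8864 mA/V².
V_ov = V_SG − |V_tp| = 3.02 − 0.865 = 2.15 V.
Since V_SD = 0.52 V < V_ov = 2.15 V, the device is in the triode region.
I_D = k_p [V_ov · V_SD − ½ V_SD²] = 0.8864 × [2.15 × 0.52 − 0.5 × 0.52²] = 0.873 mA.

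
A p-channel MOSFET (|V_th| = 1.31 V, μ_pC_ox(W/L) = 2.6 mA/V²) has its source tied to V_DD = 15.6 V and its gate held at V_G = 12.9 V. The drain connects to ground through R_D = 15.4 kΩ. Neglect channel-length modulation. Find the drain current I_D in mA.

I_D = 0.993 mA

V_SG = V_DD − V_G = 15.6 − 12.9 = 2.7 V, so V_ov = 2.7 − 1.31 = 1.39 V.
Assume saturation: I_D = ½ k_p V_ov² = 0.5 × 2.6 × 1.39² = 2.51 mA, giving V_SD = V_DD − I_D R_D = 15.6 − 2.51 × 15.4 = -23.1 V.
But -23.1 V < V_ov = 1.39 V, so the device is actually in triode.
In triode I_D = k_p[V_ov V_SD − ½ V_SD²] and I_D = (V_DD − V_SD)/R_D. Equating: 20 V_SD² − 56.66 V_SD + 15.6 = 0, giving V_SD = 0.309 V (the root below V_ov).
I_D = (15.6 − 0.309) / 15.4 = 0.993 mA.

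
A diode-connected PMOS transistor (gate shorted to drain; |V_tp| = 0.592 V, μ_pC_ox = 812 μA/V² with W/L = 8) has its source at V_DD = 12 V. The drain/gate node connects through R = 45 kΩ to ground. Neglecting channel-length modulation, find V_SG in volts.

With gate tied to drain, V_SG = V_SD ≥ V_SG − |V_tp|, so the device is in saturation.
k_p = μ_pC_ox · (W/L) = 6.496 mA/V².
KCL at the drain: ½ k_p (V_SG − |V_tp|)² = (V_DD − V_SG)/R.
Let x = V_SG − 0.592. Then 146 x² + x − 11.41 = 0, giving x = 0.276 V (positive root), so V_SG = 0.868 V.
I_D = (V_DD − V_SG)/R = (12 − 0.868) / 45 = 0.247 mA.

V_SG = 0.868 V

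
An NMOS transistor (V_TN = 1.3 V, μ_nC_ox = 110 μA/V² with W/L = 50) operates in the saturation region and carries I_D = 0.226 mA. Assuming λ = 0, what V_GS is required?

V_GS = 1.59 V

k_n = μ_nC_ox · (W/L) = 5.5 mA/V².
In saturation I_D = ½ k_n (V_GS − V_TN)², so V_GS − V_TN = √(2 I_D / k_n) = √(2 × 0.226 / 5.5) = 0.287 V.
V_GS = 1.3 + 0.287 = 1.59 V.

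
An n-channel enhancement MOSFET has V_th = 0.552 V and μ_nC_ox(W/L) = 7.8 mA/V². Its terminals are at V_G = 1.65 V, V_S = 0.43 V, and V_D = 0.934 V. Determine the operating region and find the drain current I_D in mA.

V_GS = V_G − V_S = 1.65 − 0.43 = 1.22 V; V_DS = V_D − V_S = 0.934 − 0.43 = 0.504 V.
V_ov = V_GS − V_th = 1.22 − 0.552 = 0.668 V.
Since V_DS = 0.504 V < V_ov = 0.668 V, the device is in the triode region.
I_D = k_n [V_ov · V_DS − ½ V_DS²] = 7.8 × [0.668 × 0.504 − 0.5 × 0.504²] = 1.64 mA.

Triode; I_D = 1.64 mA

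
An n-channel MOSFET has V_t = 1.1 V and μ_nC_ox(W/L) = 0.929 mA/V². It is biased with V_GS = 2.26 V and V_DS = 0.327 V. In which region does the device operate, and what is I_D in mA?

Triode; I_D = 0.303 mA

V_ov = V_GS − V_t = 2.26 − 1.1 = 1.16 V.
Since V_DS = 0.327 V < V_ov = 1.16 V, the device is in the triode region.
I_D = k_n [V_ov · V_DS − ½ V_DS²] = 0.929 × [1.16 × 0.327 − 0.5 × 0.327²] = 0.303 mA.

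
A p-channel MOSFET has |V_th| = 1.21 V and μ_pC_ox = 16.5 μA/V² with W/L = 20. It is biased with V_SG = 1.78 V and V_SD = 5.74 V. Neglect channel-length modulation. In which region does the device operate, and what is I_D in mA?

Saturation; I_D = 0.0536 mA

k_p = μ_pC_ox · (W/L) = 0.33 mA/V².
V_ov = V_SG − |V_th| = 1.78 − 1.21 = 0.57 V.
Since V_SD = 5.74 V ≥ V_ov = 0.57 V, the device is in saturation.
I_D = ½ k_p V_ov² = 0.5 × 0.33 × 0.57² = 0.0536 mA.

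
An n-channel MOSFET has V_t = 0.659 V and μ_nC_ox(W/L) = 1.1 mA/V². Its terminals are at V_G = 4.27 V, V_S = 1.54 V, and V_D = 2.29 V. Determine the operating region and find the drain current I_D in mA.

Triode; I_D = 1.40 mA

V_GS = V_G − V_S = 4.27 − 1.54 = 2.73 V; V_DS = V_D − V_S = 2.29 − 1.54 = 0.75 V.
V_ov = V_GS − V_t = 2.73 − 0.659 = 2.07 V.
Since V_DS = 0.75 V < V_ov = 2.07 V, the device is in the triode region.
I_D = k_n [V_ov · V_DS − ½ V_DS²] = 1.1 × [2.07 × 0.75 − 0.5 × 0.75²] = 1.4 mA.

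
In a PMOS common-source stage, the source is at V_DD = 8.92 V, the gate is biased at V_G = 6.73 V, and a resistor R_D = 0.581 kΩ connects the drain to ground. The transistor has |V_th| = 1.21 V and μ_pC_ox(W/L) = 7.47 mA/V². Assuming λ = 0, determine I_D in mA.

V_SG = V_DD − V_G = 8.92 − 6.73 = 2.19 V, so V_ov = 2.19 − 1.21 = 0.98 V.
Assume saturation: I_D = ½ k_p V_ov² = 0.5 × 7.47 × 0.98² = 3.59 mA, giving V_SD = V_DD − I_D R_D = 8.92 − 3.59 × 0.581 = 6.84 V.
V_SD = 6.84 V ≥ V_ov = 0.98 V, confirming saturation.

I_D = 3.59 mA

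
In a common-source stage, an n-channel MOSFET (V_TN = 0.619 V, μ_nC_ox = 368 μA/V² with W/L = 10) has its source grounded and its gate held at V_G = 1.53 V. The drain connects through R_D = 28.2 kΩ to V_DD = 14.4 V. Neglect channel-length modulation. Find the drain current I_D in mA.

I_D = 0.505 mA

V_GS = V_G = 1.53 V, so V_ov = 1.53 − 0.619 = 0.911 V.
k_n = μ_nC_ox · (W/L) = 3.68 mA/V².
Assume saturation: I_D = ½ k_n V_ov² = 0.5 × 3.68 × 0.911² = 1.53 mA, giving V_DS = V_DD − I_D R_D = 14.4 − 1.53 × 28.2 = -28.7 V.
But -28.7 V < V_ov = 0.911 V, so the device is actually in triode.
In triode I_D = k_n[V_ov V_DS − ½ V_DS²] and I_D = (V_DD − V_DS)/R_D. Equating: 51.9 V_DS² − 95.54 V_DS + 14.4 = 0, giving V_DS = 0.166 V (the root below V_ov).
I_D = (14.4 − 0.166) / 28.2 = 0.505 mA.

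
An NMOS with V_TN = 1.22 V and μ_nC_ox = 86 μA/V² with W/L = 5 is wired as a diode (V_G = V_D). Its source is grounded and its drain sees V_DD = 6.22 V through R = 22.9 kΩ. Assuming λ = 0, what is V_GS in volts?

V_GS = 2.13 V

With gate tied to drain, V_GS = V_DS ≥ V_GS − V_TN, so the device is in saturation.
k_n = μ_nC_ox · (W/L) = 0.43 mA/V².
KCL at the drain: ½ k_n (V_GS − V_TN)² = (V_DD − V_GS)/R.
Let x = V_GS − 1.22. Then 4.92 x² + x − 5 = 0, giving x = 0.911 V (positive root), so V_GS = 2.13 V.
I_D = (V_DD − V_GS)/R = (6.22 − 2.13) / 22.9 = 0.179 mA.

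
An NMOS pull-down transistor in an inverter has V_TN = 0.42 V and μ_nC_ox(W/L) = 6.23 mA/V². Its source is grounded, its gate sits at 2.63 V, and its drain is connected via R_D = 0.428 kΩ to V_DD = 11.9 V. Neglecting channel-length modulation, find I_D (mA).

I_D = 15.2 mA

V_GS = V_G = 2.63 V, so V_ov = 2.63 − 0.42 = 2.21 V.
Assume saturation: I_D = ½ k_n V_ov² = 0.5 × 6.23 × 2.21² = 15.2 mA, giving V_DS = V_DD − I_D R_D = 11.9 − 15.2 × 0.428 = 5.39 V.
V_DS = 5.39 V ≥ V_ov = 2.21 V, confirming saturation.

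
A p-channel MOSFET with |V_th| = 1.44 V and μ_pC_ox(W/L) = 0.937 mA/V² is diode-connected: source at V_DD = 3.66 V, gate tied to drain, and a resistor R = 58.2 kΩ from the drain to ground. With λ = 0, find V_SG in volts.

V_SG = 1.71 V

With gate tied to drain, V_SG = V_SD ≥ V_SG − |V_th|, so the device is in saturation.
KCL at the drain: ½ k_p (V_SG − |V_th|)² = (V_DD − V_SG)/R.
Let x = V_SG − 1.44. Then 27.3 x² + x − 2.22 = 0, giving x = 0.268 V (positive root), so V_SG = 1.71 V.
I_D = (V_DD − V_SG)/R = (3.66 − 1.71) / 58.2 = 0.0335 mA.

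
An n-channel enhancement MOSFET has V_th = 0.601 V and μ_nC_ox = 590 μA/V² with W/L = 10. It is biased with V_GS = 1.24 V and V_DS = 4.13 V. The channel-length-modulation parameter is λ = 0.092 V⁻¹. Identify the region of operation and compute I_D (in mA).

k_n = μ_nC_ox · (W/L) = 5.9 mA/V².
V_ov = V_GS − V_th = 1.24 − 0.601 = 0.639 V.
Since V_DS = 4.13 V ≥ V_ov = 0.639 V, the device is in saturation.
I_D = ½ k_n V_ov² (1 + λ V_DS) = 0.5 × 5.9 × 0.639² × (1 + 0.092 × 4.13) = 1.66 mA.

Saturation; I_D = 1.66 mA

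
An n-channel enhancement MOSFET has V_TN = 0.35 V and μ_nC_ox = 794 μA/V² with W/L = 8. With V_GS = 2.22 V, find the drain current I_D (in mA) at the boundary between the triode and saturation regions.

I_D = 11.1 mA

At the boundary V_DS = V_ov = V_GS − V_TN = 2.22 − 0.35 = 1.87 V.
k_n = μ_nC_ox · (W/L) = 6.352 mA/V².
I_D = ½ k_n V_ov² = 0.5 × 6.352 × 1.87² = 11.1 mA.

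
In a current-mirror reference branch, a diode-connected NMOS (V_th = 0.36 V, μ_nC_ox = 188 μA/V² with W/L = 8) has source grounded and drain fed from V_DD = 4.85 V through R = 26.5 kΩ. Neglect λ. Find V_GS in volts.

With gate tied to drain, V_GS = V_DS ≥ V_GS − V_th, so the device is in saturation.
k_n = μ_nC_ox · (W/L) = 1.504 mA/V².
KCL at the drain: ½ k_n (V_GS − V_th)² = (V_DD − V_GS)/R.
Let x = V_GS − 0.36. Then 19.9 x² + x − 4.49 = 0, giving x = 0.45 V (positive root), so V_GS = 0.81 V.
I_D = (V_DD − V_GS)/R = (4.85 − 0.81) / 26.5 = 0.152 mA.

V_GS = 0.810 V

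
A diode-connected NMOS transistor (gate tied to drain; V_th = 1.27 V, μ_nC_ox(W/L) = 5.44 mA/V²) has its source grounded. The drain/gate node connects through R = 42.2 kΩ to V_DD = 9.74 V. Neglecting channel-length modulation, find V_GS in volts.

V_GS = 1.54 V

With gate tied to drain, V_GS = V_DS ≥ V_GS − V_th, so the device is in saturation.
KCL at the drain: ½ k_n (V_GS − V_th)² = (V_DD − V_GS)/R.
Let x = V_GS − 1.27. Then 115 x² + x − 8.47 = 0, giving x = 0.267 V (positive root), so V_GS = 1.54 V.
I_D = (V_DD − V_GS)/R = (9.74 − 1.54) / 42.2 = 0.194 mA.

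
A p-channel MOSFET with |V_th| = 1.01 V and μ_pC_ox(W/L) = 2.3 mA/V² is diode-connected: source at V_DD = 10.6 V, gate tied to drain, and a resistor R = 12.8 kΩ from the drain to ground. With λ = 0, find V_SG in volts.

V_SG = 1.78 V

With gate tied to drain, V_SG = V_SD ≥ V_SG − |V_th|, so the device is in saturation.
KCL at the drain: ½ k_p (V_SG − |V_th|)² = (V_DD − V_SG)/R.
Let x = V_SG − 1.01. Then 14.7 x² + x − 9.59 = 0, giving x = 0.774 V (positive root), so V_SG = 1.78 V.
I_D = (V_DD − V_SG)/R = (10.6 − 1.78) / 12.8 = 0.689 mA.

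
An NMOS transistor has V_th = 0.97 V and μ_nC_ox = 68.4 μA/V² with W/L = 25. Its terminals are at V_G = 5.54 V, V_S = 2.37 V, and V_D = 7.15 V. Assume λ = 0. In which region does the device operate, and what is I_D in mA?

Saturation; I_D = 4.14 mA

V_GS = V_G − V_S = 5.54 − 2.37 = 3.17 V; V_DS = V_D − V_S = 7.15 − 2.37 = 4.78 V.
k_n = μ_nC_ox · (W/L) = 1.71 mA/V².
V_ov = V_GS − V_th = 3.17 − 0.97 = 2.2 V.
Since V_DS = 4.78 V ≥ V_ov = 2.2 V, the device is in saturation.
I_D = ½ k_n V_ov² = 0.5 × 1.71 × 2.2² = 4.14 mA.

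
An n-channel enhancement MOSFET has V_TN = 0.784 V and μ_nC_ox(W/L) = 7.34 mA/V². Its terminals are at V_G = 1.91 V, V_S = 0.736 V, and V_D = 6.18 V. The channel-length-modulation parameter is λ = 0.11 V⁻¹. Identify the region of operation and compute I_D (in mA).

V_GS = V_G − V_S = 1.91 − 0.736 = 1.17 V; V_DS = V_D − V_S = 6.18 − 0.736 = 5.44 V.
V_ov = V_GS − V_TN = 1.17 − 0.784 = 0.39 V.
Since V_DS = 5.44 V ≥ V_ov = 0.39 V, the device is in saturation.
I_D = ½ k_n V_ov² (1 + λ V_DS) = 0.5 × 7.34 × 0.39² × (1 + 0.11 × 5.44) = 0.892 mA.

Saturation; I_D = 0.892 mA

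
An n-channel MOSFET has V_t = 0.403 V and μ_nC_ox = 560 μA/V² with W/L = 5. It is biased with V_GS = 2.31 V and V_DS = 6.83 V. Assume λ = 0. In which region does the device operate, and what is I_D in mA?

k_n = μ_nC_ox · (W/L) = 2.8 mA/V².
V_ov = V_GS − V_t = 2.31 − 0.403 = 1.91 V.
Since V_DS = 6.83 V ≥ V_ov = 1.91 V, the device is in saturation.
I_D = ½ k_n V_ov² = 0.5 × 2.8 × 1.91² = 5.09 mA.

Saturation; I_D = 5.09 mA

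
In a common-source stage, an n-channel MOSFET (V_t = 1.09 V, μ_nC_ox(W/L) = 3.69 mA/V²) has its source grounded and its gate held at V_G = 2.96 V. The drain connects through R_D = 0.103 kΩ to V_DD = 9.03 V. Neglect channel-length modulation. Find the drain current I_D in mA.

I_D = 6.45 mA

V_GS = V_G = 2.96 V, so V_ov = 2.96 − 1.09 = 1.87 V.
Assume saturation: I_D = ½ k_n V_ov² = 0.5 × 3.69 × 1.87² = 6.45 mA, giving V_DS = V_DD − I_D R_D = 9.03 − 6.45 × 0.103 = 8.37 V.
V_DS = 8.37 V ≥ V_ov = 1.87 V, confirming saturation.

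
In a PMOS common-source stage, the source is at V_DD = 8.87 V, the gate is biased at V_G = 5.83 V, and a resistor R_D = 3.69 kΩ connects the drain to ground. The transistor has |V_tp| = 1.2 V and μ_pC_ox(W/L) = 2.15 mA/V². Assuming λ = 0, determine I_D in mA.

I_D = 2.22 mA

V_SG = V_DD − V_G = 8.87 − 5.83 = 3.04 V, so V_ov = 3.04 − 1.2 = 1.84 V.
Assume saturation: I_D = ½ k_p V_ov² = 0.5 × 2.15 × 1.84² = 3.64 mA, giving V_SD = V_DD − I_D R_D = 8.87 − 3.64 × 3.69 = -4.56 V.
But -4.56 V < V_ov = 1.84 V, so the device is actually in triode.
In triode I_D = k_p[V_ov V_SD − ½ V_SD²] and I_D = (V_DD − V_SD)/R_D. Equating: 3.97 V_SD² − 15.6 V_SD + 8.87 = 0, giving V_SD = 0.69 V (the root below V_ov).
I_D = (8.87 − 0.69) / 3.69 = 2.22 mA.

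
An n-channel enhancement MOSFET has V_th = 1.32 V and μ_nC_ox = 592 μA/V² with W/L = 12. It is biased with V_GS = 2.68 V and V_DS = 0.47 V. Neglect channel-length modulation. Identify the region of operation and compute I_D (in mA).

Triode; I_D = 3.76 mA

k_n = μ_nC_ox · (W/L) = 7.104 mA/V².
V_ov = V_GS − V_th = 2.68 − 1.32 = 1.36 V.
Since V_DS = 0.47 V < V_ov = 1.36 V, the device is in the triode region.
I_D = k_n [V_ov · V_DS − ½ V_DS²] = 7.104 × [1.36 × 0.47 − 0.5 × 0.47²] = 3.76 mA.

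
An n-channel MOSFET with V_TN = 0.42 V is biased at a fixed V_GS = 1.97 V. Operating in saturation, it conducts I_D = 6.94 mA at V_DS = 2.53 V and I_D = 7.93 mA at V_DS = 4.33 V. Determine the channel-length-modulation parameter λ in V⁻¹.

λ = 0.0991 V⁻¹

With V_GS fixed, I_D ∝ (1 + λ V_DS) in saturation, so I_D2/I_D1 = (1 + λ V_DS2)/(1 + λ V_DS1).
7.93/6.94 = 1.143 = (1 + 4.33 λ)/(1 + 2.53 λ).
Solving: λ (I_D1 V_DS2 − I_D2 V_DS1) = I_D2 − I_D1, so λ = (7.93 − 6.94) / (6.94 × 4.33 − 7.93 × 2.53) = 0.99 / 9.99 = 0.0991 V⁻¹.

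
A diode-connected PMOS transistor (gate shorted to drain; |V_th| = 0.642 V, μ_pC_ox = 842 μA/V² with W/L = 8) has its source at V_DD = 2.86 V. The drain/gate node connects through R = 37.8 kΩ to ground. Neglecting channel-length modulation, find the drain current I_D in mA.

I_D = 0.0553 mA

With gate tied to drain, V_SG = V_SD ≥ V_SG − |V_th|, so the device is in saturation.
k_p = μ_pC_ox · (W/L) = 6.736 mA/V².
KCL at the drain: ½ k_p (V_SG − |V_th|)² = (V_DD − V_SG)/R.
Let x = V_SG − 0.642. Then 127 x² + x − 2.218 = 0, giving x = 0.128 V (positive root), so V_SG = 0.77 V.
I_D = (V_DD − V_SG)/R = (2.86 − 0.77) / 37.8 = 0.0553 mA.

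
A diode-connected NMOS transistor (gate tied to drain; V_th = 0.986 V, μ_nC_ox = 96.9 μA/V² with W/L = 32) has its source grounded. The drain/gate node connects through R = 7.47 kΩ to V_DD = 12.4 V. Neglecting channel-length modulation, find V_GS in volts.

With gate tied to drain, V_GS = V_DS ≥ V_GS − V_th, so the device is in saturation.
k_n = μ_nC_ox · (W/L) = 3.101 mA/V².
KCL at the drain: ½ k_n (V_GS − V_th)² = (V_DD − V_GS)/R.
Let x = V_GS − 0.986. Then 11.6 x² + x − 11.41 = 0, giving x = 0.951 V (positive root), so V_GS = 1.94 V.
I_D = (V_DD − V_GS)/R = (12.4 − 1.94) / 7.47 = 1.4 mA.

V_GS = 1.94 V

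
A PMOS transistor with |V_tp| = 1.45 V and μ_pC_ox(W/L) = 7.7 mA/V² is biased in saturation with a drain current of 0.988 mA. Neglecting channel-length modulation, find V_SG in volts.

In saturation I_D = ½ k_p (V_SG − |V_tp|)², so V_SG − |V_tp| = √(2 I_D / k_p) = √(2 × 0.988 / 7.7) = 0.507 V.
V_SG = 1.45 + 0.507 = 1.96 V.

V_SG = 1.96 V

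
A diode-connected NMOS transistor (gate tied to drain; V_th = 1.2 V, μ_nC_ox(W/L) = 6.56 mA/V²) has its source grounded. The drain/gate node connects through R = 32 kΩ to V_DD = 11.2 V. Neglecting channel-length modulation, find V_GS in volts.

With gate tied to drain, V_GS = V_DS ≥ V_GS − V_th, so the device is in saturation.
KCL at the drain: ½ k_n (V_GS − V_th)² = (V_DD − V_GS)/R.
Let x = V_GS − 1.2. Then 105 x² + x − 10 = 0, giving x = 0.304 V (positive root), so V_GS = 1.5 V.
I_D = (V_DD − V_GS)/R = (11.2 − 1.5) / 32 = 0.303 mA.

V_GS = 1.50 V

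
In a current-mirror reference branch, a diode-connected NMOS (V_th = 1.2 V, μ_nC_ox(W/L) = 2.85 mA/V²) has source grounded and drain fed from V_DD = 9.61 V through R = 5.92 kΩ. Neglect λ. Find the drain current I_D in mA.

With gate tied to drain, V_GS = V_DS ≥ V_GS − V_th, so the device is in saturation.
KCL at the drain: ½ k_n (V_GS − V_th)² = (V_DD − V_GS)/R.
Let x = V_GS − 1.2. Then 8.44 x² + x − 8.41 = 0, giving x = 0.941 V (positive root), so V_GS = 2.14 V.
I_D = (V_DD − V_GS)/R = (9.61 − 2.14) / 5.92 = 1.26 mA.

I_D = 1.26 mA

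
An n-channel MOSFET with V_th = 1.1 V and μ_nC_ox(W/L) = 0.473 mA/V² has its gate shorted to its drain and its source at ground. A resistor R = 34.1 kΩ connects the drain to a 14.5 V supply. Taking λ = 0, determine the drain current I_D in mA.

With gate tied to drain, V_GS = V_DS ≥ V_GS − V_th, so the device is in saturation.
KCL at the drain: ½ k_n (V_GS − V_th)² = (V_DD − V_GS)/R.
Let x = V_GS − 1.1. Then 8.06 x² + x − 13.4 = 0, giving x = 1.23 V (positive root), so V_GS = 2.33 V.
I_D = (V_DD − V_GS)/R = (14.5 − 2.33) / 34.1 = 0.357 mA.

I_D = 0.357 mA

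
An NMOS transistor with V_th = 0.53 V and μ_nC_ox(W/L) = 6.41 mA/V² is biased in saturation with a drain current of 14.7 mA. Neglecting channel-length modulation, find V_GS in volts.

In saturation I_D = ½ k_n (V_GS − V_th)², so V_GS − V_th = √(2 I_D / k_n) = √(2 × 14.7 / 6.41) = 2.14 V.
V_GS = 0.53 + 2.14 = 2.67 V.

V_GS = 2.67 V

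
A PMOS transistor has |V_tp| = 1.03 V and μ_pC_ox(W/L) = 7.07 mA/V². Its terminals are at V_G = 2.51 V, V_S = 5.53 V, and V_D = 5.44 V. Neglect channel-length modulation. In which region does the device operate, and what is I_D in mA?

Triode; I_D = 1.24 mA

V_SG = V_S − V_G = 5.53 − 2.51 = 3.02 V; V_SD = V_S − V_D = 5.53 − 5.44 = 0.09 V.
V_ov = V_SG − |V_tp| = 3.02 − 1.03 = 1.99 V.
Since V_SD = 0.09 V < V_ov = 1.99 V, the device is in the triode region.
I_D = k_p [V_ov · V_SD − ½ V_SD²] = 7.07 × [1.99 × 0.09 − 0.5 × 0.09²] = 1.24 mA.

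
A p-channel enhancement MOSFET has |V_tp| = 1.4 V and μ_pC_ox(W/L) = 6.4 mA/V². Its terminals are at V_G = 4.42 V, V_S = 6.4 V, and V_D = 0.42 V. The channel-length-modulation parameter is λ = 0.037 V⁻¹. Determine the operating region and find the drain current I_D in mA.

V_SG = V_S − V_G = 6.4 − 4.42 = 1.98 V; V_SD = V_S − V_D = 6.4 − 0.42 = 5.98 V.
V_ov = V_SG − |V_tp| = 1.98 − 1.4 = 0.58 V.
Since V_SD = 5.98 V ≥ V_ov = 0.58 V, the device is in saturation.
I_D = ½ k_p V_ov² (1 + λ V_SD) = 0.5 × 6.4 × 0.58² × (1 + 0.037 × 5.98) = 1.31 mA.

Saturation; I_D = 1.31 mA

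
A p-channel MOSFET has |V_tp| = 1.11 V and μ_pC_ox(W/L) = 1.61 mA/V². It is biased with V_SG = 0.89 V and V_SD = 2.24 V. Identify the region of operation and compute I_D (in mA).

Cutoff; I_D = 0 mA

V_SG = 0.89 V < |V_tp| = 1.11 V, so the transistor is in cutoff.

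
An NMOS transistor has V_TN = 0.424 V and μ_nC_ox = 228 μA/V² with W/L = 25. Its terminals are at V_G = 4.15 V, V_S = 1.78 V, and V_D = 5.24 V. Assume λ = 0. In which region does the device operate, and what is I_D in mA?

V_GS = V_G − V_S = 4.15 − 1.78 = 2.37 V; V_DS = V_D − V_S = 5.24 − 1.78 = 3.46 V.
k_n = μ_nC_ox · (W/L) = 5.7 mA/V².
V_ov = V_GS − V_TN = 2.37 − 0.424 = 1.95 V.
Since V_DS = 3.46 V ≥ V_ov = 1.95 V, the device is in saturation.
I_D = ½ k_n V_ov² = 0.5 × 5.7 × 1.95² = 10.8 mA.

Saturation; I_D = 10.8 mA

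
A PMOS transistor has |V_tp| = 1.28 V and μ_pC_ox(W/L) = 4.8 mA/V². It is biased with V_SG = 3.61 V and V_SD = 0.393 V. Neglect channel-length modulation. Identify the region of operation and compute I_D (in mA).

V_ov = V_SG − |V_tp| = 3.61 − 1.28 = 2.33 V.
Since V_SD = 0.393 V < V_ov = 2.33 V, the device is in the triode region.
I_D = k_p [V_ov · V_SD − ½ V_SD²] = 4.8 × [2.33 × 0.393 − 0.5 × 0.393²] = 4.02 mA.

Triode; I_D = 4.02 mA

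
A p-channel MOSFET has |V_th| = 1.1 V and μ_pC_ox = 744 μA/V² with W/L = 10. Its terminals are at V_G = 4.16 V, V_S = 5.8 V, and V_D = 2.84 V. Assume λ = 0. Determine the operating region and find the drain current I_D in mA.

Saturation; I_D = 1.08 mA

V_SG = V_S − V_G = 5.8 − 4.16 = 1.64 V; V_SD = V_S − V_D = 5.8 − 2.84 = 2.96 V.
k_p = μ_pC_ox · (W/L) = 7.44 mA/V².
V_ov = V_SG − |V_th| = 1.64 − 1.1 = 0.54 V.
Since V_SD = 2.96 V ≥ V_ov = 0.54 V, the device is in saturation.
I_D = ½ k_p V_ov² = 0.5 × 7.44 × 0.54² = 1.08 mA.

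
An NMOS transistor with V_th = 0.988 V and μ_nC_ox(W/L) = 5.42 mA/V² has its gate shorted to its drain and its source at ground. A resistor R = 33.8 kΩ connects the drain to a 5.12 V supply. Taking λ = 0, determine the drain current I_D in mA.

With gate tied to drain, V_GS = V_DS ≥ V_GS − V_th, so the device is in saturation.
KCL at the drain: ½ k_n (V_GS − V_th)² = (V_DD − V_GS)/R.
Let x = V_GS − 0.988. Then 91.6 x² + x − 4.132 = 0, giving x = 0.207 V (positive root), so V_GS = 1.2 V.
I_D = (V_DD − V_GS)/R = (5.12 − 1.2) / 33.8 = 0.116 mA.

I_D = 0.116 mA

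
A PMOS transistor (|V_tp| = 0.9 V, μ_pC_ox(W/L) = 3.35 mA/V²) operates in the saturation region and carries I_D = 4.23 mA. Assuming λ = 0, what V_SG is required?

V_SG = 2.49 V

In saturation I_D = ½ k_p (V_SG − |V_tp|)², so V_SG − |V_tp| = √(2 I_D / k_p) = √(2 × 4.23 / 3.35) = 1.59 V.
V_SG = 0.9 + 1.59 = 2.49 V.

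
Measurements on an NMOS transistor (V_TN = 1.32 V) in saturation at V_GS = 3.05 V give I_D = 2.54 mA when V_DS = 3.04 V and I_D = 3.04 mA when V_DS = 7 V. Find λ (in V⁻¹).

λ = 0.0586 V⁻¹

With V_GS fixed, I_D ∝ (1 + λ V_DS) in saturation, so I_D2/I_D1 = (1 + λ V_DS2)/(1 + λ V_DS1).
3.04/2.54 = 1.197 = (1 + 7 λ)/(1 + 3.04 λ).
Solving: λ (I_D1 V_DS2 − I_D2 V_DS1) = I_D2 − I_D1, so λ = (3.04 − 2.54) / (2.54 × 7 − 3.04 × 3.04) = 0.5 / 8.54 = 0.0586 V⁻¹.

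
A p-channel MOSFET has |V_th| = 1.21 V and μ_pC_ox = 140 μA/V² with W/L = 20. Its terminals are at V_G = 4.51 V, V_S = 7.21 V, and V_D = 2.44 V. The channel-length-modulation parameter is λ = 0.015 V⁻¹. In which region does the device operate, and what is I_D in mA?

Saturation; I_D = 3.33 mA

V_SG = V_S − V_G = 7.21 − 4.51 = 2.7 V; V_SD = V_S − V_D = 7.21 − 2.44 = 4.77 V.
k_p = μ_pC_ox · (W/L) = 2.8 mA/V².
V_ov = V_SG − |V_th| = 2.7 − 1.21 = 1.49 V.
Since V_SD = 4.77 V ≥ V_ov = 1.49 V, the device is in saturation.
I_D = ½ k_p V_ov² (1 + λ V_SD) = 0.5 × 2.8 × 1.49² × (1 + 0.015 × 4.77) = 3.33 mA.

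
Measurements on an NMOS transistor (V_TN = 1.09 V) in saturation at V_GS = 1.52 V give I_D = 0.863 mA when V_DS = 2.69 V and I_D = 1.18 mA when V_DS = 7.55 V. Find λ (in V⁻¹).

λ = 0.0949 V⁻¹

With V_GS fixed, I_D ∝ (1 + λ V_DS) in saturation, so I_D2/I_D1 = (1 + λ V_DS2)/(1 + λ V_DS1).
1.18/0.863 = 1.367 = (1 + 7.55 λ)/(1 + 2.69 λ).
Solving: λ (I_D1 V_DS2 − I_D2 V_DS1) = I_D2 − I_D1, so λ = (1.18 − 0.863) / (0.863 × 7.55 − 1.18 × 2.69) = 0.317 / 3.34 = 0.0949 V⁻¹.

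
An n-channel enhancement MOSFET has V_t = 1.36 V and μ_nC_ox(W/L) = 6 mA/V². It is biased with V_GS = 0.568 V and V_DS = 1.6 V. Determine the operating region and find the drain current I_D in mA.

Cutoff; I_D = 0 mA

V_GS = 0.568 V < V_t = 1.36 V, so the transistor is in cutoff.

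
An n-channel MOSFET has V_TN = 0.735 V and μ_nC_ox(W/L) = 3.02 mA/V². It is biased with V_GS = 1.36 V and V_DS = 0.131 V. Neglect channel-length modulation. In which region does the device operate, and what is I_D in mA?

Triode; I_D = 0.221 mA

V_ov = V_GS − V_TN = 1.36 − 0.735 = 0.625 V.
Since V_DS = 0.131 V < V_ov = 0.625 V, the device is in the triode region.
I_D = k_n [V_ov · V_DS − ½ V_DS²] = 3.02 × [0.625 × 0.131 − 0.5 × 0.131²] = 0.221 mA.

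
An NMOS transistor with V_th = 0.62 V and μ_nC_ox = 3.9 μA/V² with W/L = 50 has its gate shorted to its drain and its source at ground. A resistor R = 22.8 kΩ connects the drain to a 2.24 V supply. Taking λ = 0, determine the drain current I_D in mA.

I_D = 0.0422 mA

With gate tied to drain, V_GS = V_DS ≥ V_GS − V_th, so the device is in saturation.
k_n = μ_nC_ox · (W/L) = 0.195 mA/V².
KCL at the drain: ½ k_n (V_GS − V_th)² = (V_DD − V_GS)/R.
Let x = V_GS − 0.62. Then 2.22 x² + x − 1.62 = 0, giving x = 0.658 V (positive root), so V_GS = 1.28 V.
I_D = (V_DD − V_GS)/R = (2.24 − 1.28) / 22.8 = 0.0422 mA.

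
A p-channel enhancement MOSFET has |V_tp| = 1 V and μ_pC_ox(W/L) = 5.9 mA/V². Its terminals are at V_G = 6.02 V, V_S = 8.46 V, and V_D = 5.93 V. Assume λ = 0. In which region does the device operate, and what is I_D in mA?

Saturation; I_D = 6.12 mA

V_SG = V_S − V_G = 8.46 − 6.02 = 2.44 V; V_SD = V_S − V_D = 8.46 − 5.93 = 2.53 V.
V_ov = V_SG − |V_tp| = 2.44 − 1 = 1.44 V.
Since V_SD = 2.53 V ≥ V_ov = 1.44 V, the device is in saturation.
I_D = ½ k_p V_ov² = 0.5 × 5.9 × 1.44² = 6.12 mA.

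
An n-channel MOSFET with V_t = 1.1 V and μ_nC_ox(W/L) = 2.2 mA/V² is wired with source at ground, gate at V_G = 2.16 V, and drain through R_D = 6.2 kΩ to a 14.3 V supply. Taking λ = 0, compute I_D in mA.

I_D = 1.24 mA

V_GS = V_G = 2.16 V, so V_ov = 2.16 − 1.1 = 1.06 V.
Assume saturation: I_D = ½ k_n V_ov² = 0.5 × 2.2 × 1.06² = 1.24 mA, giving V_DS = V_DD − I_D R_D = 14.3 − 1.24 × 6.2 = 6.64 V.
V_DS = 6.64 V ≥ V_ov = 1.06 V, confirming saturation.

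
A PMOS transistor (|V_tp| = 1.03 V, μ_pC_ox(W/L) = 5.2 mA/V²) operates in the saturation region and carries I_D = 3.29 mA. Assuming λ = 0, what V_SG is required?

V_SG = 2.15 V

In saturation I_D = ½ k_p (V_SG − |V_tp|)², so V_SG − |V_tp| = √(2 I_D / k_p) = √(2 × 3.29 / 5.2) = 1.12 V.
V_SG = 1.03 + 1.12 = 2.15 V.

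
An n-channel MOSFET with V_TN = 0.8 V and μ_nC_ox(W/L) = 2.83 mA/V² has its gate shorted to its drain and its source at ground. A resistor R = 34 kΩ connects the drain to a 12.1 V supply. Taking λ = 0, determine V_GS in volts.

V_GS = 1.27 V

With gate tied to drain, V_GS = V_DS ≥ V_GS − V_TN, so the device is in saturation.
KCL at the drain: ½ k_n (V_GS − V_TN)² = (V_DD − V_GS)/R.
Let x = V_GS − 0.8. Then 48.1 x² + x − 11.3 = 0, giving x = 0.474 V (positive root), so V_GS = 1.27 V.
I_D = (V_DD − V_GS)/R = (12.1 − 1.27) / 34 = 0.318 mA.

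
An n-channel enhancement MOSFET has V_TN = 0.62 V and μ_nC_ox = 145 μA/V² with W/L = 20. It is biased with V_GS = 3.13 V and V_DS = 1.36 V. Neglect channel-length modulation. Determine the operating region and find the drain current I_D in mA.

k_n = μ_nC_ox · (W/L) = 2.9 mA/V².
V_ov = V_GS − V_TN = 3.13 − 0.62 = 2.51 V.
Since V_DS = 1.36 V < V_ov = 2.51 V, the device is in the triode region.
I_D = k_n [V_ov · V_DS − ½ V_DS²] = 2.9 × [2.51 × 1.36 − 0.5 × 1.36²] = 7.22 mA.

Triode; I_D = 7.22 mA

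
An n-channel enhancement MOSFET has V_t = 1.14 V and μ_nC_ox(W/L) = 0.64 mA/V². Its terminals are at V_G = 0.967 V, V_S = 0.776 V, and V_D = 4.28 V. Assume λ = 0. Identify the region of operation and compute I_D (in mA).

V_GS = V_G − V_S = 0.967 − 0.776 = 0.191 V; V_DS = V_D − V_S = 4.28 − 0.776 = 3.5 V.
V_GS = 0.191 V < V_t = 1.14 V, so the transistor is in cutoff.

Cutoff; I_D = 0 mA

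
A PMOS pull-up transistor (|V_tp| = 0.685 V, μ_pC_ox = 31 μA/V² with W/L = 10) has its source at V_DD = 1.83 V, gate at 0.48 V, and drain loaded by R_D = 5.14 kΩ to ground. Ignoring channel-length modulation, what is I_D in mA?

V_SG = V_DD − V_G = 1.83 − 0.48 = 1.35 V, so V_ov = 1.35 − 0.685 = 0.665 V.
k_p = μ_pC_ox · (W/L) = 0.31 mA/V².
Assume saturation: I_D = ½ k_p V_ov² = 0.5 × 0.31 × 0.665² = 0.0685 mA, giving V_SD = V_DD − I_D R_D = 1.83 − 0.0685 × 5.14 = 1.48 V.
V_SD = 1.48 V ≥ V_ov = 0.665 V, confirming saturation.

I_D = 0.0685 mA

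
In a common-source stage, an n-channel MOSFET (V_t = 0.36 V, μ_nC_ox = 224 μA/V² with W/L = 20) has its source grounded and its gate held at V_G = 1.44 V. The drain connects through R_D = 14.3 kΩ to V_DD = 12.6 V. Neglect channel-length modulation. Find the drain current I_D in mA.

V_GS = V_G = 1.44 V, so V_ov = 1.44 − 0.36 = 1.08 V.
k_n = μ_nC_ox · (W/L) = 4.48 mA/V².
Assume saturation: I_D = ½ k_n V_ov² = 0.5 × 4.48 × 1.08² = 2.61 mA, giving V_DS = V_DD − I_D R_D = 12.6 − 2.61 × 14.3 = -24.8 V.
But -24.8 V < V_ov = 1.08 V, so the device is actually in triode.
In triode I_D = k_n[V_ov V_DS − ½ V_DS²] and I_D = (V_DD − V_DS)/R_D. Equating: 32 V_DS² − 70.19 V_DS + 12.6 = 0, giving V_DS = 0.197 V (the root below V_ov).
I_D = (12.6 − 0.197) / 14.3 = 0.867 mA.

I_D = 0.867 mA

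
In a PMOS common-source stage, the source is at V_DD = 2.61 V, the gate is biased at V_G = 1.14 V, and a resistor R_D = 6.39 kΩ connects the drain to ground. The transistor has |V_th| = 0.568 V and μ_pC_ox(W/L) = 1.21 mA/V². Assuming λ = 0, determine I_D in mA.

I_D = 0.345 mA

V_SG = V_DD − V_G = 2.61 − 1.14 = 1.47 V, so V_ov = 1.47 − 0.568 = 0.902 V.
Assume saturation: I_D = ½ k_p V_ov² = 0.5 × 1.21 × 0.902² = 0.492 mA, giving V_SD = V_DD − I_D R_D = 2.61 − 0.492 × 6.39 = -0.535 V.
But -0.535 V < V_ov = 0.902 V, so the device is actually in triode.
In triode I_D = k_p[V_ov V_SD − ½ V_SD²] and I_D = (V_DD − V_SD)/R_D. Equating: 3.87 V_SD² − 7.974 V_SD + 2.61 = 0, giving V_SD = 0.408 V (the root below V_ov).
I_D = (2.61 − 0.408) / 6.39 = 0.345 mA.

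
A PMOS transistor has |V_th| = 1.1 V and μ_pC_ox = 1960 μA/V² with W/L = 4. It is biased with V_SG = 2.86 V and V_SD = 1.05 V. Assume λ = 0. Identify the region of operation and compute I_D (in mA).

k_p = μ_pC_ox · (W/L) = 7.84 mA/V².
V_ov = V_SG − |V_th| = 2.86 − 1.1 = 1.76 V.
Since V_SD = 1.05 V < V_ov = 1.76 V, the device is in the triode region.
I_D = k_p [V_ov · V_SD − ½ V_SD²] = 7.84 × [1.76 × 1.05 − 0.5 × 1.05²] = 10.2 mA.

Triode; I_D = 10.2 mA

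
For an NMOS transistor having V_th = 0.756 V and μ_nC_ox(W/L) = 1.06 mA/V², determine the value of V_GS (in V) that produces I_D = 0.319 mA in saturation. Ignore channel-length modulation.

In saturation I_D = ½ k_n (V_GS − V_th)², so V_GS − V_th = √(2 I_D / k_n) = √(2 × 0.319 / 1.06) = 0.776 V.
V_GS = 0.756 + 0.776 = 1.53 V.

V_GS = 1.53 V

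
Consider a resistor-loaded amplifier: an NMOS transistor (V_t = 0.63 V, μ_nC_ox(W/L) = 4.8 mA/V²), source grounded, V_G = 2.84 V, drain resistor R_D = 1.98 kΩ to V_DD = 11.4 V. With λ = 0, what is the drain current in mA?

I_D = 5.46 mA

V_GS = V_G = 2.84 V, so V_ov = 2.84 − 0.63 = 2.21 V.
Assume saturation: I_D = ½ k_n V_ov² = 0.5 × 4.8 × 2.21² = 11.7 mA, giving V_DS = V_DD − I_D R_D = 11.4 − 11.7 × 1.98 = -11.8 V.
But -11.8 V < V_ov = 2.21 V, so the device is actually in triode.
In triode I_D = k_n[V_ov V_DS − ½ V_DS²] and I_D = (V_DD − V_DS)/R_D. Equating: 4.75 V_DS² − 22 V_DS + 11.4 = 0, giving V_DS = 0.594 V (the root below V_ov).
I_D = (11.4 − 0.594) / 1.98 = 5.46 mA.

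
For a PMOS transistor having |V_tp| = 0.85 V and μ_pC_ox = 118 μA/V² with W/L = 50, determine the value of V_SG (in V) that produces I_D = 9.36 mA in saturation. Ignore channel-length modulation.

V_SG = 2.63 V

k_p = μ_pC_ox · (W/L) = 5.9 mA/V².
In saturation I_D = ½ k_p (V_SG − |V_tp|)², so V_SG − |V_tp| = √(2 I_D / k_p) = √(2 × 9.36 / 5.9) = 1.78 V.
V_SG = 0.85 + 1.78 = 2.63 V.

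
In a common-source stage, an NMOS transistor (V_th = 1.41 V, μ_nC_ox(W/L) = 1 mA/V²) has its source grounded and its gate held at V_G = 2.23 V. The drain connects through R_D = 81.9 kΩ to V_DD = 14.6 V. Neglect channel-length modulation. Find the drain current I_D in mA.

I_D = 0.175 mA

V_GS = V_G = 2.23 V, so V_ov = 2.23 − 1.41 = 0.82 V.
Assume saturation: I_D = ½ k_n V_ov² = 0.5 × 1 × 0.82² = 0.336 mA, giving V_DS = V_DD − I_D R_D = 14.6 − 0.336 × 81.9 = -12.9 V.
But -12.9 V < V_ov = 0.82 V, so the device is actually in triode.
In triode I_D = k_n[V_ov V_DS − ½ V_DS²] and I_D = (V_DD − V_DS)/R_D. Equating: 41 V_DS² − 68.16 V_DS + 14.6 = 0, giving V_DS = 0.253 V (the root below V_ov).
I_D = (14.6 − 0.253) / 81.9 = 0.175 mA.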